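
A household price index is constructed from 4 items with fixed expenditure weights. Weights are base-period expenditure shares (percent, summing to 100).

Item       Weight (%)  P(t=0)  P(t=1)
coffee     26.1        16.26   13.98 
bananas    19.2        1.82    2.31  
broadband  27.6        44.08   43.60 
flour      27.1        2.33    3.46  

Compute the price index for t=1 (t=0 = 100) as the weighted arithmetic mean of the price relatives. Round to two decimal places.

coffee: 26.1 × (13.98/16.26) = 26.1 × 0.859779 = 22.4402
bananas: 19.2 × (2.31/1.82) = 19.2 × 1.269231 = 24.3692
broadband: 27.6 × (43.60/44.08) = 27.6 × 0.989111 = 27.2995
flour: 27.1 × (3.46/2.33) = 27.1 × 1.484979 = 40.2429
Index = Σ wᵢ·(p₁ᵢ/p₀ᵢ) = 22.4402 + 24.3692 + 27.2995 + 40.2429 = 114.3518

114.35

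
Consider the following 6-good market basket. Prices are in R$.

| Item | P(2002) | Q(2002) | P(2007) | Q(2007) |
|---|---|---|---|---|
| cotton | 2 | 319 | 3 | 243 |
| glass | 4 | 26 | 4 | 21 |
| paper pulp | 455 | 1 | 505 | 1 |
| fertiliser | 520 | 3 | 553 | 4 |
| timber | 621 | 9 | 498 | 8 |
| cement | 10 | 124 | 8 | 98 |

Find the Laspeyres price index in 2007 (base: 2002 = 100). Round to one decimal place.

Laspeyres price index uses base-period quantities as weights.
ΣP(2007)·Q(2002) = 3×319 + 4×26 + 505×1 + 553×3 + 498×9 + 8×124 = 957 + 104 + 505 + 1659 + 4482 + 992 = 8699
ΣP(2002)·Q(2002) = 2×319 + 4×26 + 455×1 + 520×3 + 621×9 + 10×124 = 638 + 104 + 455 + 1560 + 5589 + 1240 = 9586
Index = 8699 / 9586 × 100 = 90.7469

90.7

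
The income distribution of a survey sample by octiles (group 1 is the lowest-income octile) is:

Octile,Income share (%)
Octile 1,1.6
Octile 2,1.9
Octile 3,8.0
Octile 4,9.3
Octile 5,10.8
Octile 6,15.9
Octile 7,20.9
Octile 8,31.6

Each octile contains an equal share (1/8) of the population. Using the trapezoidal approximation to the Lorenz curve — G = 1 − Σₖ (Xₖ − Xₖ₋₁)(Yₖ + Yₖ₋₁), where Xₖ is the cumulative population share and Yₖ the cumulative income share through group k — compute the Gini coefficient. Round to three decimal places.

0.413

Cumulative income shares Yₖ: 0.0160, 0.0350, 0.1150, 0.2080, 0.3160, 0.4750, 0.6840, 1.0000
Σ (Xₖ−Xₖ₋₁)(Yₖ+Yₖ₋₁) = (1/8)(0.0160+0.0000) + (1/8)(0.0350+0.0160) + (1/8)(0.1150+0.0350) + (1/8)(0.2080+0.1150) + (1/8)(0.3160+0.2080) + (1/8)(0.4750+0.3160) + (1/8)(0.6840+0.4750) + (1/8)(1.0000+0.6840)
  = 0.0020 + 0.0064 + 0.0188 + 0.0404 + 0.0655 + 0.0989 + 0.1449 + 0.2105 = 0.5873
G = 1 − 0.5873 = 0.4127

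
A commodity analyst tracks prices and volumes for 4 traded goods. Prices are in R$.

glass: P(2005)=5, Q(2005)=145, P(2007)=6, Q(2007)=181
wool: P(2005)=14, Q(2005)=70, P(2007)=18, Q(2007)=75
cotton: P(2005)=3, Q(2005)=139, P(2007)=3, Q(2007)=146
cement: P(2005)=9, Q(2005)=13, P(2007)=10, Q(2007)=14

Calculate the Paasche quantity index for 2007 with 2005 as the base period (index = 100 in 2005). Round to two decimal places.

Paasche quantity index uses current-period prices as weights.
ΣP(2007)·Q(2007) = 6×181 + 18×75 + 3×146 + 10×14 = 1086 + 1350 + 438 + 140 = 3014
ΣP(2007)·Q(2005) = 6×145 + 18×70 + 3×139 + 10×13 = 870 + 1260 + 417 + 130 = 2677
Index = 3014 / 2677 × 100 = 112.5887

112.59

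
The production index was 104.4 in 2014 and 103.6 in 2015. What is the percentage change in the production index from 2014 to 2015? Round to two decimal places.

Change = (103.6 − 104.4) / 104.4 × 100
       = -0.8 / 104.4 × 100 = -0.7663%

-0.77%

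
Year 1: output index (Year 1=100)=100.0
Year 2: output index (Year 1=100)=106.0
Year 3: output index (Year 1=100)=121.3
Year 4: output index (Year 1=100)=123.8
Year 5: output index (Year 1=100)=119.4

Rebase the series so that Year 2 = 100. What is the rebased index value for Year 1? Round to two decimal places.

94.34

Rebased(Year 1) = 100.0 / 106.0 × 100 = 94.3396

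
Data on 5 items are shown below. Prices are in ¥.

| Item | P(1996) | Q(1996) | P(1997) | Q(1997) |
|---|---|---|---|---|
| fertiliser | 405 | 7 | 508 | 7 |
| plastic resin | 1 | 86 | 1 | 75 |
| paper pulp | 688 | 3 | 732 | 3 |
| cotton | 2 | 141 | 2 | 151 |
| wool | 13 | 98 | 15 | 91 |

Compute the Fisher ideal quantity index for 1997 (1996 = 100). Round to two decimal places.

98.74

Laspeyres component (base-period weights):
ΣP(1996)Q(1997) = 405×7 + 1×75 + 688×3 + 2×151 + 13×91 = 2835 + 75 + 2064 + 302 + 1183 = 6459
ΣP(1996)Q(1996) = 405×7 + 1×86 + 688×3 + 2×141 + 13×98 = 2835 + 86 + 2064 + 282 + 1274 = 6541
L = 6459 / 6541 × 100 = 98.7464
Paasche component (current-period weights):
ΣP(1997)Q(1997) = 508×7 + 1×75 + 732×3 + 2×151 + 15×91 = 3556 + 75 + 2196 + 302 + 1365 = 7494
ΣP(1997)Q(1996) = 508×7 + 1×86 + 732×3 + 2×141 + 15×98 = 3556 + 86 + 2196 + 282 + 1470 = 7590
P = 7494 / 7590 × 100 = 98.7352
Fisher = √(L × P) = √(98.7464 × 98.7352) = 98.7408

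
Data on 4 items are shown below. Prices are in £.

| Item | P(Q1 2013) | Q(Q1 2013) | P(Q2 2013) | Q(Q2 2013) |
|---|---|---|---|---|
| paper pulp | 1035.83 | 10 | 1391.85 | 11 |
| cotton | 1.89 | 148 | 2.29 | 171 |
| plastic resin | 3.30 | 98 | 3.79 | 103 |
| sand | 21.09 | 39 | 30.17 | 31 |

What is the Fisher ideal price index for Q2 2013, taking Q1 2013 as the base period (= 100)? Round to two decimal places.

134.04

Laspeyres component (base-period weights):
ΣP(Q2 2013)Q(Q1 2013) = 1391.85×10 + 2.29×148 + 3.79×98 + 30.17×39 = 13918.5 + 338.92 + 371.42 + 1176.63 = 15805.47
ΣP(Q1 2013)Q(Q1 2013) = 1035.83×10 + 1.89×148 + 3.30×98 + 21.09×39 = 10358.3 + 279.72 + 323.4 + 822.51 = 11783.93
L = 15805.47 / 11783.93 × 100 = 134.1273
Paasche component (current-period weights):
ΣP(Q2 2013)Q(Q2 2013) = 1391.85×11 + 2.29×171 + 3.79×103 + 30.17×31 = 15310.35 + 391.59 + 390.37 + 935.27 = 17027.58
ΣP(Q1 2013)Q(Q2 2013) = 1035.83×11 + 1.89×171 + 3.30×103 + 21.09×31 = 11394.13 + 323.19 + 339.9 + 653.79 = 12711.01
P = 17027.58 / 12711.01 × 100 = 133.9593
Fisher = √(L × P) = √(134.1273 × 133.9593) = 134.0433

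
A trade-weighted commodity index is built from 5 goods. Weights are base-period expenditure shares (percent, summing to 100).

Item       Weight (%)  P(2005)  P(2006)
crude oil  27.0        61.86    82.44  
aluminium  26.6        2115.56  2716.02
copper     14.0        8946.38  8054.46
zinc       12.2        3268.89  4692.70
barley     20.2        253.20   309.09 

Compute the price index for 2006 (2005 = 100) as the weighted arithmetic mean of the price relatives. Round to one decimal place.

124.9

crude oil: 27.0 × (82.44/61.86) = 27.0 × 1.332687 = 35.9825
aluminium: 26.6 × (2716.02/2115.56) = 26.6 × 1.283830 = 34.1499
copper: 14.0 × (8054.46/8946.38) = 14.0 × 0.900304 = 12.6043
zinc: 12.2 × (4692.70/3268.89) = 12.2 × 1.435564 = 17.5139
barley: 20.2 × (309.09/253.20) = 20.2 × 1.220735 = 24.6588
Index = Σ wᵢ·(p₁ᵢ/p₀ᵢ) = 35.9825 + 34.1499 + 12.6043 + 17.5139 + 24.6588 = 124.9094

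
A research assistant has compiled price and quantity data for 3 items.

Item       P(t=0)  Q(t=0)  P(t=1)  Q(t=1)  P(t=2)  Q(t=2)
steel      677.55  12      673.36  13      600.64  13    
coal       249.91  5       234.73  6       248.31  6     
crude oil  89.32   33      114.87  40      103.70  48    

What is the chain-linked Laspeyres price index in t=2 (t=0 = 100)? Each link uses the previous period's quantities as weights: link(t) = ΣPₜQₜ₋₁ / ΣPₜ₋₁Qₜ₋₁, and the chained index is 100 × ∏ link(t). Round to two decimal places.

96.42

Link t=0→t=1:
ΣP(t=1)Q(t=0) = 673.36×12 + 234.73×5 + 114.87×33 = 8080.32 + 1173.65 + 3790.71 = 13044.68
ΣP(t=0)Q(t=0) = 677.55×12 + 249.91×5 + 89.32×33 = 8130.6 + 1249.55 + 2947.56 = 12327.71
link = 13044.68/12327.71 = 1.058159
Link t=1→t=2:
ΣP(t=2)Q(t=1) = 600.64×13 + 248.31×6 + 103.70×40 = 7808.32 + 1489.86 + 4148 = 13446.18
ΣP(t=1)Q(t=1) = 673.36×13 + 234.73×6 + 114.87×40 = 8753.68 + 1408.38 + 4594.8 = 14756.86
link = 13446.18/14756.86 = 0.911182
Chained index = 100 × 1.058159 × 0.911182 = 96.4175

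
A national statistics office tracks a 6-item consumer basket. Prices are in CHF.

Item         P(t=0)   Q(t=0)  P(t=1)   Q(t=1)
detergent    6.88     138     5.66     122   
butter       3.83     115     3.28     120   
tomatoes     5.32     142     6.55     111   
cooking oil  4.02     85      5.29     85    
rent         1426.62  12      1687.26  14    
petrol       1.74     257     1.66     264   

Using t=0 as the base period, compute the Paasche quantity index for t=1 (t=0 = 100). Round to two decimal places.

113.39

Paasche quantity index uses current-period prices as weights.
ΣP(t=1)·Q(t=1) = 5.66×122 + 3.28×120 + 6.55×111 + 5.29×85 + 1687.26×14 + 1.66×264 = 690.52 + 393.6 + 727.05 + 449.65 + 23621.64 + 438.24 = 26320.7
ΣP(t=1)·Q(t=0) = 5.66×138 + 3.28×115 + 6.55×142 + 5.29×85 + 1687.26×12 + 1.66×257 = 781.08 + 377.2 + 930.1 + 449.65 + 20247.12 + 426.62 = 23211.77
Index = 26320.7 / 23211.77 × 100 = 113.3938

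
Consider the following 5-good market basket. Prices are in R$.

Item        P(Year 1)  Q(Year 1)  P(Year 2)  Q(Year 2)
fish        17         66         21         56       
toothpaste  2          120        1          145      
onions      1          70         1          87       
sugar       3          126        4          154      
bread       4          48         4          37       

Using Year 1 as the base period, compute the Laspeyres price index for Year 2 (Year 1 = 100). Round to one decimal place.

113.5

Laspeyres price index uses base-period quantities as weights.
ΣP(Year 2)·Q(Year 1) = 21×66 + 1×120 + 1×70 + 4×126 + 4×48 = 1386 + 120 + 70 + 504 + 192 = 2272
ΣP(Year 1)·Q(Year 1) = 17×66 + 2×120 + 1×70 + 3×126 + 4×48 = 1122 + 240 + 70 + 378 + 192 = 2002
Index = 2272 / 2002 × 100 = 113.4865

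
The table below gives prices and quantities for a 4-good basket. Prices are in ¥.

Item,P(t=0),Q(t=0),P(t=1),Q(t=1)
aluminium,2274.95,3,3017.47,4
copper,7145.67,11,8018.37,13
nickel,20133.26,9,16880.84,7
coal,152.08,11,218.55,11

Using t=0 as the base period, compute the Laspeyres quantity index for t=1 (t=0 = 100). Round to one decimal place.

Laspeyres quantity index uses base-period prices as weights.
ΣP(t=0)·Q(t=1) = 2274.95×4 + 7145.67×13 + 20133.26×7 + 152.08×11 = 9099.8 + 92893.71 + 140932.82 + 1672.88 = 244599.21
ΣP(t=0)·Q(t=0) = 2274.95×3 + 7145.67×11 + 20133.26×9 + 152.08×11 = 6824.85 + 78602.37 + 181199.34 + 1672.88 = 268299.44
Index = 244599.21 / 268299.44 × 100 = 91.1665

91.2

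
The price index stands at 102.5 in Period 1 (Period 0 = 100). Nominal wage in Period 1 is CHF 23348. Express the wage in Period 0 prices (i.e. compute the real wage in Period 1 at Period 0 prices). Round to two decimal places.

22778.54

Real = Nominal ÷ (Index/100) = 23348 ÷ (102.5/100)
     = 23348 ÷ 1.025 = 22778.5366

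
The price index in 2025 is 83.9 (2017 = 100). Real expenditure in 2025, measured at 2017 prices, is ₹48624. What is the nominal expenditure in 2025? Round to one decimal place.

Nominal = Real × (Index/100) = 48624 × (83.9/100)
        = 48624 × 0.839 = 40795.5360

40795.5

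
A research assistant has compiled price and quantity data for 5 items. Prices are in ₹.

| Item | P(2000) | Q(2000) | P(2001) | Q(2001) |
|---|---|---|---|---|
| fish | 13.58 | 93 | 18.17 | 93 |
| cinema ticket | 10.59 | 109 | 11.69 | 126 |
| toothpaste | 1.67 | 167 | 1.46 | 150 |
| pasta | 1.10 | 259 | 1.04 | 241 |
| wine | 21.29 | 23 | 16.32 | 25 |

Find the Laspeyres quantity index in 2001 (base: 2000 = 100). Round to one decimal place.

Laspeyres quantity index uses base-period prices as weights.
ΣP(2000)·Q(2001) = 13.58×93 + 10.59×126 + 1.67×150 + 1.10×241 + 21.29×25 = 1262.94 + 1334.34 + 250.5 + 265.1 + 532.25 = 3645.13
ΣP(2000)·Q(2000) = 13.58×93 + 10.59×109 + 1.67×167 + 1.10×259 + 21.29×23 = 1262.94 + 1154.31 + 278.89 + 284.9 + 489.67 = 3470.71
Index = 3645.13 / 3470.71 × 100 = 105.0255

105.0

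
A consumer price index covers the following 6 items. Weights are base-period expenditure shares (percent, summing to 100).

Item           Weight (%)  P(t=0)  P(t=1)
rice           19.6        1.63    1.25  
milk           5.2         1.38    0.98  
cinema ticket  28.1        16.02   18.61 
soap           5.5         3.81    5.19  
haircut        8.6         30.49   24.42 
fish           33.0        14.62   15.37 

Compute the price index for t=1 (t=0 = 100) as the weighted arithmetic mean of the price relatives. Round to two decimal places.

100.44

rice: 19.6 × (1.25/1.63) = 19.6 × 0.766871 = 15.0307
milk: 5.2 × (0.98/1.38) = 5.2 × 0.710145 = 3.6928
cinema ticket: 28.1 × (18.61/16.02) = 28.1 × 1.161673 = 32.6430
soap: 5.5 × (5.19/3.81) = 5.5 × 1.362205 = 7.4921
haircut: 8.6 × (24.42/30.49) = 8.6 × 0.800918 = 6.8879
fish: 33.0 × (15.37/14.62) = 33.0 × 1.051300 = 34.6929
Index = Σ wᵢ·(p₁ᵢ/p₀ᵢ) = 15.0307 + 3.6928 + 32.6430 + 7.4921 + 6.8879 + 34.6929 = 100.4393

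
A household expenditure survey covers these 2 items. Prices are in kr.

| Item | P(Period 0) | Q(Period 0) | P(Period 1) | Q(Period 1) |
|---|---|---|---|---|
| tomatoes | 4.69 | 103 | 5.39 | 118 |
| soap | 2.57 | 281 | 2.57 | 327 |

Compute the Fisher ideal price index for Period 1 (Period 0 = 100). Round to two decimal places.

Laspeyres component (base-period weights):
ΣP(Period 1)Q(Period 0) = 5.39×103 + 2.57×281 = 555.17 + 722.17 = 1277.34
ΣP(Period 0)Q(Period 0) = 4.69×103 + 2.57×281 = 483.07 + 722.17 = 1205.24
L = 1277.34 / 1205.24 × 100 = 105.9822
Paasche component (current-period weights):
ΣP(Period 1)Q(Period 1) = 5.39×118 + 2.57×327 = 636.02 + 840.39 = 1476.41
ΣP(Period 0)Q(Period 1) = 4.69×118 + 2.57×327 = 553.42 + 840.39 = 1393.81
P = 1476.41 / 1393.81 × 100 = 105.9262
Fisher = √(L × P) = √(105.9822 × 105.9262) = 105.9542

105.95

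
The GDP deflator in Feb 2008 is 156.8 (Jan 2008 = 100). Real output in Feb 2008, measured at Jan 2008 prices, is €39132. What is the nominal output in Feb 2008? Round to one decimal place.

61359.0

Nominal = Real × (Index/100) = 39132 × (156.8/100)
        = 39132 × 1.568 = 61358.9760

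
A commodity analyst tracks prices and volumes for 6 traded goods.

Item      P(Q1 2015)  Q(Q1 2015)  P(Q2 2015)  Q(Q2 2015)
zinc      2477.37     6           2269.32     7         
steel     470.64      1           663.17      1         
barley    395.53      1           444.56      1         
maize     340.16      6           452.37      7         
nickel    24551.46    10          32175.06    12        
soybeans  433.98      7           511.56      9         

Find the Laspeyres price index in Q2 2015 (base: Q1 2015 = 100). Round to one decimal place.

Laspeyres price index uses base-period quantities as weights.
ΣP(Q2 2015)·Q(Q1 2015) = 2269.32×6 + 663.17×1 + 444.56×1 + 452.37×6 + 32175.06×10 + 511.56×7 = 13615.92 + 663.17 + 444.56 + 2714.22 + 321750.6 + 3580.92 = 342769.39
ΣP(Q1 2015)·Q(Q1 2015) = 2477.37×6 + 470.64×1 + 395.53×1 + 340.16×6 + 24551.46×10 + 433.98×7 = 14864.22 + 470.64 + 395.53 + 2040.96 + 245514.6 + 3037.86 = 266323.81
Index = 342769.39 / 266323.81 × 100 = 128.7040

128.7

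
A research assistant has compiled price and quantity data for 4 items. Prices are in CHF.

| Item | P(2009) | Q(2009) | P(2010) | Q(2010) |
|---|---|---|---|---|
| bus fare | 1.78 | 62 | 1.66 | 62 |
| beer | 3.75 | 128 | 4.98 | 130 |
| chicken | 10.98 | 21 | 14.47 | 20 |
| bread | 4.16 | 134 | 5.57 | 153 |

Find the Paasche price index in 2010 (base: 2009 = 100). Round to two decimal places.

Paasche price index uses current-period quantities as weights.
ΣP(2010)·Q(2010) = 1.66×62 + 4.98×130 + 14.47×20 + 5.57×153 = 102.92 + 647.4 + 289.4 + 852.21 = 1891.93
ΣP(2009)·Q(2010) = 1.78×62 + 3.75×130 + 10.98×20 + 4.16×153 = 110.36 + 487.5 + 219.6 + 636.48 = 1453.94
Index = 1891.93 / 1453.94 × 100 = 130.1244

130.12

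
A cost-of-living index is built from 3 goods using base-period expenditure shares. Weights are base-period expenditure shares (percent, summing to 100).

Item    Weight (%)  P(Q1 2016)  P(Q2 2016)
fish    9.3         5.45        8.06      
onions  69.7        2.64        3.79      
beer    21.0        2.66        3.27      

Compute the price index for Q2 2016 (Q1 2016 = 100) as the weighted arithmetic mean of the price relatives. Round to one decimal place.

139.6

fish: 9.3 × (8.06/5.45) = 9.3 × 1.478899 = 13.7538
onions: 69.7 × (3.79/2.64) = 69.7 × 1.435606 = 100.0617
beer: 21.0 × (3.27/2.66) = 21.0 × 1.229323 = 25.8158
Index = Σ wᵢ·(p₁ᵢ/p₀ᵢ) = 13.7538 + 100.0617 + 25.8158 = 139.6313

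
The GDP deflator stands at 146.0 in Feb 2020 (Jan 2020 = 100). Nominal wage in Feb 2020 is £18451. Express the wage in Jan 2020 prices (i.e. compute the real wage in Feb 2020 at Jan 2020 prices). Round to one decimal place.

Real = Nominal ÷ (Index/100) = 18451 ÷ (146.0/100)
     = 18451 ÷ 1.460 = 12637.6712

12637.7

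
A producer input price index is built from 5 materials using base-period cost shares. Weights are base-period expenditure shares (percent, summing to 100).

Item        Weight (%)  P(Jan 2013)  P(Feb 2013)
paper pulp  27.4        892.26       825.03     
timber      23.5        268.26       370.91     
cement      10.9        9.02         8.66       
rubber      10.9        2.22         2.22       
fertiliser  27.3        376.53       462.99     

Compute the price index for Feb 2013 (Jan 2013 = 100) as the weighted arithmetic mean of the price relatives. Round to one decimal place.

112.8

paper pulp: 27.4 × (825.03/892.26) = 27.4 × 0.924652 = 25.3355
timber: 23.5 × (370.91/268.26) = 23.5 × 1.382651 = 32.4923
cement: 10.9 × (8.66/9.02) = 10.9 × 0.960089 = 10.4650
rubber: 10.9 × (2.22/2.22) = 10.9 × 1.000000 = 10.9000
fertiliser: 27.3 × (462.99/376.53) = 27.3 × 1.229623 = 33.5687
Index = Σ wᵢ·(p₁ᵢ/p₀ᵢ) = 25.3355 + 32.4923 + 10.4650 + 10.9000 + 33.5687 = 112.7614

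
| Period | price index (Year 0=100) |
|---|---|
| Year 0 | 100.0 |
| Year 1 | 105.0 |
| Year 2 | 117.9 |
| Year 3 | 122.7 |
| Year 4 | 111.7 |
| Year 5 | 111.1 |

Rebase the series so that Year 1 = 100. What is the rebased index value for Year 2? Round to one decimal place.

Rebased(Year 2) = 117.9 / 105.0 × 100 = 112.2857

112.3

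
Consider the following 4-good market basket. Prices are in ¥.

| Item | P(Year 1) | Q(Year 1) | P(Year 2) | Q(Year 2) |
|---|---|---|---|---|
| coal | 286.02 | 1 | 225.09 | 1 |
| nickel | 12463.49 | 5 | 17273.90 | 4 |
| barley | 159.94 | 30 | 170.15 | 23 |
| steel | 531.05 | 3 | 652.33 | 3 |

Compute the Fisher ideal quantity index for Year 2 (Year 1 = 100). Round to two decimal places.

Laspeyres component (base-period weights):
ΣP(Year 1)Q(Year 2) = 286.02×1 + 12463.49×4 + 159.94×23 + 531.05×3 = 286.02 + 49853.96 + 3678.62 + 1593.15 = 55411.75
ΣP(Year 1)Q(Year 1) = 286.02×1 + 12463.49×5 + 159.94×30 + 531.05×3 = 286.02 + 62317.45 + 4798.2 + 1593.15 = 68994.82
L = 55411.75 / 68994.82 × 100 = 80.3129
Paasche component (current-period weights):
ΣP(Year 2)Q(Year 2) = 225.09×1 + 17273.90×4 + 170.15×23 + 652.33×3 = 225.09 + 69095.6 + 3913.45 + 1956.99 = 75191.13
ΣP(Year 2)Q(Year 1) = 225.09×1 + 17273.90×5 + 170.15×30 + 652.33×3 = 225.09 + 86369.5 + 5104.5 + 1956.99 = 93656.08
P = 75191.13 / 93656.08 × 100 = 80.2843
Fisher = √(L × P) = √(80.3129 × 80.2843) = 80.2986

80.30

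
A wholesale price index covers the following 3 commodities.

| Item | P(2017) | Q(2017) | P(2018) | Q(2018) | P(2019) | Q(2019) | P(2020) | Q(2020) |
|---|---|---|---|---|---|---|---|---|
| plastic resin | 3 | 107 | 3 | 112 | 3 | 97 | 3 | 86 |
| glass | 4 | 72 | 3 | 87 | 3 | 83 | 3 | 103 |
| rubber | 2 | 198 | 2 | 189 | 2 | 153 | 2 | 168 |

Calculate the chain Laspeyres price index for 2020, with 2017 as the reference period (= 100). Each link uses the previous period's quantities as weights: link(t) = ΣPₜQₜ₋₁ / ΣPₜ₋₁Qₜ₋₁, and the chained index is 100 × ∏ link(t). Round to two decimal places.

Link 2017→2018:
ΣP(2018)Q(2017) = 3×107 + 3×72 + 2×198 = 321 + 216 + 396 = 933
ΣP(2017)Q(2017) = 3×107 + 4×72 + 2×198 = 321 + 288 + 396 = 1005
link = 933/1005 = 0.928358
Link 2018→2019:
ΣP(2019)Q(2018) = 3×112 + 3×87 + 2×189 = 336 + 261 + 378 = 975
ΣP(2018)Q(2018) = 3×112 + 3×87 + 2×189 = 336 + 261 + 378 = 975
link = 975/975 = 1.000000
Link 2019→2020:
ΣP(2020)Q(2019) = 3×97 + 3×83 + 2×153 = 291 + 249 + 306 = 846
ΣP(2019)Q(2019) = 3×97 + 3×83 + 2×153 = 291 + 249 + 306 = 846
link = 846/846 = 1.000000
Chained index = 100 × 0.928358 × 1.000000 × 1.000000 = 92.8358

92.84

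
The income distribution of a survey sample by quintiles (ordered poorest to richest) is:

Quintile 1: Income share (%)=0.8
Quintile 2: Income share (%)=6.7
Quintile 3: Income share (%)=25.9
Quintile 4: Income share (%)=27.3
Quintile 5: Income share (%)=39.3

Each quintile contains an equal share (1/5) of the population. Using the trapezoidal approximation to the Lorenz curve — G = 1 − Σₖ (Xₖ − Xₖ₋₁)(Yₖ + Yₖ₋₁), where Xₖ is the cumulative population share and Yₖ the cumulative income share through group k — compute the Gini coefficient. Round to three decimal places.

0.390

Cumulative income shares Yₖ: 0.0080, 0.0750, 0.3340, 0.6070, 1.0000
Σ (Xₖ−Xₖ₋₁)(Yₖ+Yₖ₋₁) = (1/5)(0.0080+0.0000) + (1/5)(0.0750+0.0080) + (1/5)(0.3340+0.0750) + (1/5)(0.6070+0.3340) + (1/5)(1.0000+0.6070)
  = 0.0016 + 0.0166 + 0.0818 + 0.1882 + 0.3214 = 0.6096
G = 1 − 0.6096 = 0.3904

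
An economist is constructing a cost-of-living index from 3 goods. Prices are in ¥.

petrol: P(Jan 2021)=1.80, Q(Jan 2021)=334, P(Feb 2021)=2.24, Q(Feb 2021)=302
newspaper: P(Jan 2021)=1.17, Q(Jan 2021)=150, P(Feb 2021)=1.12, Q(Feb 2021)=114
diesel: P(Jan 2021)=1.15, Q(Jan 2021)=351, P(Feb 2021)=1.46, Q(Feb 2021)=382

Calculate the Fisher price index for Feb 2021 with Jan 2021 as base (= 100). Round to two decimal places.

Laspeyres component (base-period weights):
ΣP(Feb 2021)Q(Jan 2021) = 2.24×334 + 1.12×150 + 1.46×351 = 748.16 + 168 + 512.46 = 1428.62
ΣP(Jan 2021)Q(Jan 2021) = 1.80×334 + 1.17×150 + 1.15×351 = 601.2 + 175.5 + 403.65 = 1180.35
L = 1428.62 / 1180.35 × 100 = 121.0336
Paasche component (current-period weights):
ΣP(Feb 2021)Q(Feb 2021) = 2.24×302 + 1.12×114 + 1.46×382 = 676.48 + 127.68 + 557.72 = 1361.88
ΣP(Jan 2021)Q(Feb 2021) = 1.80×302 + 1.17×114 + 1.15×382 = 543.6 + 133.38 + 439.3 = 1116.28
P = 1361.88 / 1116.28 × 100 = 122.0016
Fisher = √(L × P) = √(121.0336 × 122.0016) = 121.5167

121.52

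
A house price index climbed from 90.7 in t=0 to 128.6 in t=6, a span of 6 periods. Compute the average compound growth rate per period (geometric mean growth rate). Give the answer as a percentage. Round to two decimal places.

Growth factor = (128.6/90.7)^(1/6) = (1.417861)^(1/6) = 1.059918
Growth rate = 1.059918 − 1 = 0.059918 = 5.9918%

5.99%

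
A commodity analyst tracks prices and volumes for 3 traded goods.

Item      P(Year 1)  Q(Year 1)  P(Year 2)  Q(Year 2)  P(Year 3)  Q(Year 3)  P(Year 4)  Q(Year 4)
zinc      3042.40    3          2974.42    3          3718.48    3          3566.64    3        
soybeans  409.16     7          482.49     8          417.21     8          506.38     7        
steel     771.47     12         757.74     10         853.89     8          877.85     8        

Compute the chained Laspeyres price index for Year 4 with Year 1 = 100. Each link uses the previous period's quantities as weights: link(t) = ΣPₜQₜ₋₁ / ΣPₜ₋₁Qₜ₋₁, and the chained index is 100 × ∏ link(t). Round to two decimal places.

116.29

Link Year 1→Year 2:
ΣP(Year 2)Q(Year 1) = 2974.42×3 + 482.49×7 + 757.74×12 = 8923.26 + 3377.43 + 9092.88 = 21393.57
ΣP(Year 1)Q(Year 1) = 3042.40×3 + 409.16×7 + 771.47×12 = 9127.2 + 2864.12 + 9257.64 = 21248.96
link = 21393.57/21248.96 = 1.006806
Link Year 2→Year 3:
ΣP(Year 3)Q(Year 2) = 3718.48×3 + 417.21×8 + 853.89×10 = 11155.44 + 3337.68 + 8538.9 = 23032.02
ΣP(Year 2)Q(Year 2) = 2974.42×3 + 482.49×8 + 757.74×10 = 8923.26 + 3859.92 + 7577.4 = 20360.58
link = 23032.02/20360.58 = 1.131206
Link Year 3→Year 4:
ΣP(Year 4)Q(Year 3) = 3566.64×3 + 506.38×8 + 877.85×8 = 10699.92 + 4051.04 + 7022.8 = 21773.76
ΣP(Year 3)Q(Year 3) = 3718.48×3 + 417.21×8 + 853.89×8 = 11155.44 + 3337.68 + 6831.12 = 21324.24
link = 21773.76/21324.24 = 1.021080
Chained index = 100 × 1.006806 × 1.131206 × 1.021080 = 116.2913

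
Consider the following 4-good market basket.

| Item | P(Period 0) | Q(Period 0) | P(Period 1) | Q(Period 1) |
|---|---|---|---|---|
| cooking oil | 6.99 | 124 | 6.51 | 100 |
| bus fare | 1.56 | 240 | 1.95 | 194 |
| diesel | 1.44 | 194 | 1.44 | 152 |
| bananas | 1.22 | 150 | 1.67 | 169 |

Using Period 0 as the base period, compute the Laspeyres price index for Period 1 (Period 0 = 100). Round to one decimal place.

106.0

Laspeyres price index uses base-period quantities as weights.
ΣP(Period 1)·Q(Period 0) = 6.51×124 + 1.95×240 + 1.44×194 + 1.67×150 = 807.24 + 468 + 279.36 + 250.5 = 1805.1
ΣP(Period 0)·Q(Period 0) = 6.99×124 + 1.56×240 + 1.44×194 + 1.22×150 = 866.76 + 374.4 + 279.36 + 183 = 1703.52
Index = 1805.1 / 1703.52 × 100 = 105.9629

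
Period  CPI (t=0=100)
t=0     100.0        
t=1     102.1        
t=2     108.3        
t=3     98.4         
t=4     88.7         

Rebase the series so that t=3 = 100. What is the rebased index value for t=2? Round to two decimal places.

Rebased(t=2) = 108.3 / 98.4 × 100 = 110.0610

110.06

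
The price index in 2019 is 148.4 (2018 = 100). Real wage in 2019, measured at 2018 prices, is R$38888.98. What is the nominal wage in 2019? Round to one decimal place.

57711.2

Nominal = Real × (Index/100) = 38888.98 × (148.4/100)
        = 38888.98 × 1.484 = 57711.2463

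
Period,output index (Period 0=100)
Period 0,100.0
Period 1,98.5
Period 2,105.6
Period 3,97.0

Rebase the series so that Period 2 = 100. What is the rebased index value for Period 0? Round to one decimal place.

94.7

Rebased(Period 0) = 100.0 / 105.6 × 100 = 94.6970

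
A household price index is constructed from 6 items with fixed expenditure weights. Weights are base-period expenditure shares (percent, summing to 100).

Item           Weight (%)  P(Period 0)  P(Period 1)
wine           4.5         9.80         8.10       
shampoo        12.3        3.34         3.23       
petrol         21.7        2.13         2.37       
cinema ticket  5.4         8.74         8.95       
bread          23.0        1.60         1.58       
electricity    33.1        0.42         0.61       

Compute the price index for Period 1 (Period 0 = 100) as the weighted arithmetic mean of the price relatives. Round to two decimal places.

116.08

wine: 4.5 × (8.10/9.80) = 4.5 × 0.826531 = 3.7194
shampoo: 12.3 × (3.23/3.34) = 12.3 × 0.967066 = 11.8949
petrol: 21.7 × (2.37/2.13) = 21.7 × 1.112676 = 24.1451
cinema ticket: 5.4 × (8.95/8.74) = 5.4 × 1.024027 = 5.5297
bread: 23.0 × (1.58/1.60) = 23.0 × 0.987500 = 22.7125
electricity: 33.1 × (0.61/0.42) = 33.1 × 1.452381 = 48.0738
Index = Σ wᵢ·(p₁ᵢ/p₀ᵢ) = 3.7194 + 11.8949 + 24.1451 + 5.5297 + 22.7125 + 48.0738 = 116.0754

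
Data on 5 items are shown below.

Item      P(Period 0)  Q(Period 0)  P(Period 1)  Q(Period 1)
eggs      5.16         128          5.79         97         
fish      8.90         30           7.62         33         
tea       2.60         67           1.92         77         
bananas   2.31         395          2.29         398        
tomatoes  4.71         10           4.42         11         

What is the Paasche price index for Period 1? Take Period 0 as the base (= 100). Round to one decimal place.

97.7

Paasche price index uses current-period quantities as weights.
ΣP(Period 1)·Q(Period 1) = 5.79×97 + 7.62×33 + 1.92×77 + 2.29×398 + 4.42×11 = 561.63 + 251.46 + 147.84 + 911.42 + 48.62 = 1920.97
ΣP(Period 0)·Q(Period 1) = 5.16×97 + 8.90×33 + 2.60×77 + 2.31×398 + 4.71×11 = 500.52 + 293.7 + 200.2 + 919.38 + 51.81 = 1965.61
Index = 1920.97 / 1965.61 × 100 = 97.7289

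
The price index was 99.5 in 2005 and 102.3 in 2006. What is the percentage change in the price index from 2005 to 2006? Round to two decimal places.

Change = (102.3 − 99.5) / 99.5 × 100
       = 2.8 / 99.5 × 100 = 2.8141%

2.81%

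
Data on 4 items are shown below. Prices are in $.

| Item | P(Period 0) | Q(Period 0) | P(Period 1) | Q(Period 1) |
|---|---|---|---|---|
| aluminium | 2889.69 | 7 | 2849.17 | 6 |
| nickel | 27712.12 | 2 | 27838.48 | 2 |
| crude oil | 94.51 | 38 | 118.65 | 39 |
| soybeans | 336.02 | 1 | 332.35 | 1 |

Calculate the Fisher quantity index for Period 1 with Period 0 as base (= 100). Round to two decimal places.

Laspeyres component (base-period weights):
ΣP(Period 0)Q(Period 1) = 2889.69×6 + 27712.12×2 + 94.51×39 + 336.02×1 = 17338.14 + 55424.24 + 3685.89 + 336.02 = 76784.29
ΣP(Period 0)Q(Period 0) = 2889.69×7 + 27712.12×2 + 94.51×38 + 336.02×1 = 20227.83 + 55424.24 + 3591.38 + 336.02 = 79579.47
L = 76784.29 / 79579.47 × 100 = 96.4876
Paasche component (current-period weights):
ΣP(Period 1)Q(Period 1) = 2849.17×6 + 27838.48×2 + 118.65×39 + 332.35×1 = 17095.02 + 55676.96 + 4627.35 + 332.35 = 77731.68
ΣP(Period 1)Q(Period 0) = 2849.17×7 + 27838.48×2 + 118.65×38 + 332.35×1 = 19944.19 + 55676.96 + 4508.7 + 332.35 = 80462.2
P = 77731.68 / 80462.2 × 100 = 96.6065
Fisher = √(L × P) = √(96.4876 × 96.6065) = 96.5470

96.55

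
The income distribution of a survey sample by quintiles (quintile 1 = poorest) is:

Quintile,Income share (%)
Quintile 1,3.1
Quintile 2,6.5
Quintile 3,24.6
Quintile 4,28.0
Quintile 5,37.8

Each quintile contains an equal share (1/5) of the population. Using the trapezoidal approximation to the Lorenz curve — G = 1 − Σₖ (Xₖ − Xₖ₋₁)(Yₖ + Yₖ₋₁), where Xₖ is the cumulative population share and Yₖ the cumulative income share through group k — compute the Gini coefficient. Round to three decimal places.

0.364

Cumulative income shares Yₖ: 0.0310, 0.0960, 0.3420, 0.6220, 1.0000
Σ (Xₖ−Xₖ₋₁)(Yₖ+Yₖ₋₁) = (1/5)(0.0310+0.0000) + (1/5)(0.0960+0.0310) + (1/5)(0.3420+0.0960) + (1/5)(0.6220+0.3420) + (1/5)(1.0000+0.6220)
  = 0.0062 + 0.0254 + 0.0876 + 0.1928 + 0.3244 = 0.6364
G = 1 − 0.6364 = 0.3636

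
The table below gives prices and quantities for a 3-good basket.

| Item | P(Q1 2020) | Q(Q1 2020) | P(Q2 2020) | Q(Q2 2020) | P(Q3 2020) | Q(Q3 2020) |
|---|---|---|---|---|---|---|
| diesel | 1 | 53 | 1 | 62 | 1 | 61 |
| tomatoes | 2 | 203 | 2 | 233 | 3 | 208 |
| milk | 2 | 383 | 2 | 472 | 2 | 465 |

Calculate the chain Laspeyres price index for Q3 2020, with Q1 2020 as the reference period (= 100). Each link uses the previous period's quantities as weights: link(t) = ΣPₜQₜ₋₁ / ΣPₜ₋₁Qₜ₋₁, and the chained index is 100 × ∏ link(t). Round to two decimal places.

Link Q1 2020→Q2 2020:
ΣP(Q2 2020)Q(Q1 2020) = 1×53 + 2×203 + 2×383 = 53 + 406 + 766 = 1225
ΣP(Q1 2020)Q(Q1 2020) = 1×53 + 2×203 + 2×383 = 53 + 406 + 766 = 1225
link = 1225/1225 = 1.000000
Link Q2 2020→Q3 2020:
ΣP(Q3 2020)Q(Q2 2020) = 1×62 + 3×233 + 2×472 = 62 + 699 + 944 = 1705
ΣP(Q2 2020)Q(Q2 2020) = 1×62 + 2×233 + 2×472 = 62 + 466 + 944 = 1472
link = 1705/1472 = 1.158288
Chained index = 100 × 1.000000 × 1.158288 = 115.8288

115.83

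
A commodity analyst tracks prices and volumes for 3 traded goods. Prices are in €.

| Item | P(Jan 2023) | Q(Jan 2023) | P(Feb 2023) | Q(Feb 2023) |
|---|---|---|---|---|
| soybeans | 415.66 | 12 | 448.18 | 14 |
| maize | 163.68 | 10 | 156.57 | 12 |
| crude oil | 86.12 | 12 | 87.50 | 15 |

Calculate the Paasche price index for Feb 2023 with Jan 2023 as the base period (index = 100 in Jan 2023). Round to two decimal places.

Paasche price index uses current-period quantities as weights.
ΣP(Feb 2023)·Q(Feb 2023) = 448.18×14 + 156.57×12 + 87.50×15 = 6274.52 + 1878.84 + 1312.5 = 9465.86
ΣP(Jan 2023)·Q(Feb 2023) = 415.66×14 + 163.68×12 + 86.12×15 = 5819.24 + 1964.16 + 1291.8 = 9075.2
Index = 9465.86 / 9075.2 × 100 = 104.3047

104.30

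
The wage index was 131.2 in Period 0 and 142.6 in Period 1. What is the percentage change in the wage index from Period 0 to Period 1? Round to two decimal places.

Change = (142.6 − 131.2) / 131.2 × 100
       = 11.4 / 131.2 × 100 = 8.6890%

8.69%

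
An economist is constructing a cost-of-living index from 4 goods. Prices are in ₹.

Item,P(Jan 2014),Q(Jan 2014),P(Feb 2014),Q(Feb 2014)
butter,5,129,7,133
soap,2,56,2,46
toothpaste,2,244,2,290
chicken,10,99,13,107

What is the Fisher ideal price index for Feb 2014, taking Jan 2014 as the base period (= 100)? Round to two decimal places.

Laspeyres component (base-period weights):
ΣP(Feb 2014)Q(Jan 2014) = 7×129 + 2×56 + 2×244 + 13×99 = 903 + 112 + 488 + 1287 = 2790
ΣP(Jan 2014)Q(Jan 2014) = 5×129 + 2×56 + 2×244 + 10×99 = 645 + 112 + 488 + 990 = 2235
L = 2790 / 2235 × 100 = 124.8322
Paasche component (current-period weights):
ΣP(Feb 2014)Q(Feb 2014) = 7×133 + 2×46 + 2×290 + 13×107 = 931 + 92 + 580 + 1391 = 2994
ΣP(Jan 2014)Q(Feb 2014) = 5×133 + 2×46 + 2×290 + 10×107 = 665 + 92 + 580 + 1070 = 2407
P = 2994 / 2407 × 100 = 124.3872
Fisher = √(L × P) = √(124.8322 × 124.3872) = 124.6095

124.61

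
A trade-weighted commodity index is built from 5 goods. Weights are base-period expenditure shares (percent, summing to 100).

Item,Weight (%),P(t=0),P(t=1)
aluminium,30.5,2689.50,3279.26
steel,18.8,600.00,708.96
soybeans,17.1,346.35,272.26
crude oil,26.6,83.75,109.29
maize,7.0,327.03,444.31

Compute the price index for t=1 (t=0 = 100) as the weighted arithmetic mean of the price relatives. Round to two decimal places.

117.07

aluminium: 30.5 × (3279.26/2689.50) = 30.5 × 1.219282 = 37.1881
steel: 18.8 × (708.96/600.00) = 18.8 × 1.181600 = 22.2141
soybeans: 17.1 × (272.26/346.35) = 17.1 × 0.786083 = 13.4420
crude oil: 26.6 × (109.29/83.75) = 26.6 × 1.304955 = 34.7118
maize: 7.0 × (444.31/327.03) = 7.0 × 1.358622 = 9.5104
Index = Σ wᵢ·(p₁ᵢ/p₀ᵢ) = 37.1881 + 22.2141 + 13.4420 + 34.7118 + 9.5104 = 117.0664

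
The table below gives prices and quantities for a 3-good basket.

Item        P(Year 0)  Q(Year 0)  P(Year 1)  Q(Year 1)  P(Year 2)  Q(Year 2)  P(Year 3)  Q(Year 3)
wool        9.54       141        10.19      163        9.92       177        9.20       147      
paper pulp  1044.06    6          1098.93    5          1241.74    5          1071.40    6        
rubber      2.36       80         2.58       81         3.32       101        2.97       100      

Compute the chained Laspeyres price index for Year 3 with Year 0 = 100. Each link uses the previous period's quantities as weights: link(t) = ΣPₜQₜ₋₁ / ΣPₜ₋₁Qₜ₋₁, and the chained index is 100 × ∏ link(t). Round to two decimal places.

Link Year 0→Year 1:
ΣP(Year 1)Q(Year 0) = 10.19×141 + 1098.93×6 + 2.58×80 = 1436.79 + 6593.58 + 206.4 = 8236.77
ΣP(Year 0)Q(Year 0) = 9.54×141 + 1044.06×6 + 2.36×80 = 1345.14 + 6264.36 + 188.8 = 7798.3
link = 8236.77/7798.3 = 1.056226
Link Year 1→Year 2:
ΣP(Year 2)Q(Year 1) = 9.92×163 + 1241.74×5 + 3.32×81 = 1616.96 + 6208.7 + 268.92 = 8094.58
ΣP(Year 1)Q(Year 1) = 10.19×163 + 1098.93×5 + 2.58×81 = 1660.97 + 5494.65 + 208.98 = 7364.6
link = 8094.58/7364.6 = 1.099120
Link Year 2→Year 3:
ΣP(Year 3)Q(Year 2) = 9.20×177 + 1071.40×5 + 2.97×101 = 1628.4 + 5357 + 299.97 = 7285.37
ΣP(Year 2)Q(Year 2) = 9.92×177 + 1241.74×5 + 3.32×101 = 1755.84 + 6208.7 + 335.32 = 8299.86
link = 7285.37/8299.86 = 0.877770
Chained index = 100 × 1.056226 × 1.099120 × 0.877770 = 101.9021

101.90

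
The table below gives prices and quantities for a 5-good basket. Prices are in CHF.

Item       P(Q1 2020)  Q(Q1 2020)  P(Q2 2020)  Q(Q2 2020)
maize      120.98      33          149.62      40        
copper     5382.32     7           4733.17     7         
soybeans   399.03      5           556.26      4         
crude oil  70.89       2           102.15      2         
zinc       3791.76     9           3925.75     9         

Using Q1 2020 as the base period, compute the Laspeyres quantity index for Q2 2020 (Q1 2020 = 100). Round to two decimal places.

Laspeyres quantity index uses base-period prices as weights.
ΣP(Q1 2020)·Q(Q2 2020) = 120.98×40 + 5382.32×7 + 399.03×4 + 70.89×2 + 3791.76×9 = 4839.2 + 37676.24 + 1596.12 + 141.78 + 34125.84 = 78379.18
ΣP(Q1 2020)·Q(Q1 2020) = 120.98×33 + 5382.32×7 + 399.03×5 + 70.89×2 + 3791.76×9 = 3992.34 + 37676.24 + 1995.15 + 141.78 + 34125.84 = 77931.35
Index = 78379.18 / 77931.35 × 100 = 100.5746

100.57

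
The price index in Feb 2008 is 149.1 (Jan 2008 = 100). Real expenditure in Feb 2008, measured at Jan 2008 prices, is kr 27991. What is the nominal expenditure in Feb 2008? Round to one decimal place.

41734.6

Nominal = Real × (Index/100) = 27991 × (149.1/100)
        = 27991 × 1.491 = 41734.5810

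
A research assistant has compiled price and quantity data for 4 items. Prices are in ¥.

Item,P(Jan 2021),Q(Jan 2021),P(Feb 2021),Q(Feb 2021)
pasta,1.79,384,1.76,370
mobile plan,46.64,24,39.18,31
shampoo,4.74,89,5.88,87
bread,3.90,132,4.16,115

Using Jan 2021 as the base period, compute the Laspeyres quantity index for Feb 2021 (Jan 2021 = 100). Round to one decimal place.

108.2

Laspeyres quantity index uses base-period prices as weights.
ΣP(Jan 2021)·Q(Feb 2021) = 1.79×370 + 46.64×31 + 4.74×87 + 3.90×115 = 662.3 + 1445.84 + 412.38 + 448.5 = 2969.02
ΣP(Jan 2021)·Q(Jan 2021) = 1.79×384 + 46.64×24 + 4.74×89 + 3.90×132 = 687.36 + 1119.36 + 421.86 + 514.8 = 2743.38
Index = 2969.02 / 2743.38 × 100 = 108.2249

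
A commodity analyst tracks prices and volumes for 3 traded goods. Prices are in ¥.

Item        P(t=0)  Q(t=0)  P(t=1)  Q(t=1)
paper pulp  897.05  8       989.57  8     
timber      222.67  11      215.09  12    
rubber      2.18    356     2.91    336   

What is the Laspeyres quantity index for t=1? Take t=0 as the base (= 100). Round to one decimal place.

101.7

Laspeyres quantity index uses base-period prices as weights.
ΣP(t=0)·Q(t=1) = 897.05×8 + 222.67×12 + 2.18×336 = 7176.4 + 2672.04 + 732.48 = 10580.92
ΣP(t=0)·Q(t=0) = 897.05×8 + 222.67×11 + 2.18×356 = 7176.4 + 2449.37 + 776.08 = 10401.85
Index = 10580.92 / 10401.85 × 100 = 101.7215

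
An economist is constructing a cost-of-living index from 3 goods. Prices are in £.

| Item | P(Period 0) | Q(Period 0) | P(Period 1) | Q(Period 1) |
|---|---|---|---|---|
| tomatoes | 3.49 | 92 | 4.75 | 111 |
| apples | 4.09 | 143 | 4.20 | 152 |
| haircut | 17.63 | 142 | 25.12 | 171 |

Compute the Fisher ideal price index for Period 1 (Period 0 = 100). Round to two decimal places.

135.39

Laspeyres component (base-period weights):
ΣP(Period 1)Q(Period 0) = 4.75×92 + 4.20×143 + 25.12×142 = 437 + 600.6 + 3567.04 = 4604.64
ΣP(Period 0)Q(Period 0) = 3.49×92 + 4.09×143 + 17.63×142 = 321.08 + 584.87 + 2503.46 = 3409.41
L = 4604.64 / 3409.41 × 100 = 135.0568
Paasche component (current-period weights):
ΣP(Period 1)Q(Period 1) = 4.75×111 + 4.20×152 + 25.12×171 = 527.25 + 638.4 + 4295.52 = 5461.17
ΣP(Period 0)Q(Period 1) = 3.49×111 + 4.09×152 + 17.63×171 = 387.39 + 621.68 + 3014.73 = 4023.8
P = 5461.17 / 4023.8 × 100 = 135.7217
Fisher = √(L × P) = √(135.0568 × 135.7217) = 135.3888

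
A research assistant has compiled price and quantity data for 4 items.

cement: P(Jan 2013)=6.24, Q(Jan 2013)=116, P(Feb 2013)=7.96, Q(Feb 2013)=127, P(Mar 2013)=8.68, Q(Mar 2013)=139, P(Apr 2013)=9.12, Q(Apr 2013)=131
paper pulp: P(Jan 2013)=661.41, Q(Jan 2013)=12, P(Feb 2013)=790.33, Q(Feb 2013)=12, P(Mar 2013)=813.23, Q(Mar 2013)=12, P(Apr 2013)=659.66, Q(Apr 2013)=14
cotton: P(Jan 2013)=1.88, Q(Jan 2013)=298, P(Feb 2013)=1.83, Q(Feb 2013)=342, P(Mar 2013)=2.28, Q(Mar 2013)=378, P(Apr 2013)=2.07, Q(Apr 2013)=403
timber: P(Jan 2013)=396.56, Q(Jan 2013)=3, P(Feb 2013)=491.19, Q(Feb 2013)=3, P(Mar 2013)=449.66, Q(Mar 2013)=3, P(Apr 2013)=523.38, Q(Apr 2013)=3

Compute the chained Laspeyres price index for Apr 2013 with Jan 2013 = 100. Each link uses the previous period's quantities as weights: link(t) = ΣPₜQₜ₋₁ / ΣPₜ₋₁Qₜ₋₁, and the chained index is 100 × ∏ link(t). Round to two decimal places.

Link Jan 2013→Feb 2013:
ΣP(Feb 2013)Q(Jan 2013) = 7.96×116 + 790.33×12 + 1.83×298 + 491.19×3 = 923.36 + 9483.96 + 545.34 + 1473.57 = 12426.23
ΣP(Jan 2013)Q(Jan 2013) = 6.24×116 + 661.41×12 + 1.88×298 + 396.56×3 = 723.84 + 7936.92 + 560.24 + 1189.68 = 10410.68
link = 12426.23/10410.68 = 1.193604
Link Feb 2013→Mar 2013:
ΣP(Mar 2013)Q(Feb 2013) = 8.68×127 + 813.23×12 + 2.28×342 + 449.66×3 = 1102.36 + 9758.76 + 779.76 + 1348.98 = 12989.86
ΣP(Feb 2013)Q(Feb 2013) = 7.96×127 + 790.33×12 + 1.83×342 + 491.19×3 = 1010.92 + 9483.96 + 625.86 + 1473.57 = 12594.31
link = 12989.86/12594.31 = 1.031407
Link Mar 2013→Apr 2013:
ΣP(Apr 2013)Q(Mar 2013) = 9.12×139 + 659.66×12 + 2.07×378 + 523.38×3 = 1267.68 + 7915.92 + 782.46 + 1570.14 = 11536.2
ΣP(Mar 2013)Q(Mar 2013) = 8.68×139 + 813.23×12 + 2.28×378 + 449.66×3 = 1206.52 + 9758.76 + 861.84 + 1348.98 = 13176.1
link = 11536.2/13176.1 = 0.875540
Chained index = 100 × 1.193604 × 1.031407 × 0.875540 = 107.7870

107.79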